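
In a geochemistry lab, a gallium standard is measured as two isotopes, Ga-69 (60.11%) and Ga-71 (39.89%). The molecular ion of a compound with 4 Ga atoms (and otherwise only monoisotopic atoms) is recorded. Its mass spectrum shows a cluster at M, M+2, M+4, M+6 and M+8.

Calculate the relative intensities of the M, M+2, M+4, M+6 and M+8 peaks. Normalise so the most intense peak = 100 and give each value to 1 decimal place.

37.7 : 100.0 : 99.5 : 44.0 : 7.3

The 4 Ga atoms are independent, so intensities follow the terms of (0.6011 + 0.3989)^4.
P(M) = 0.6011^4 = 0.130553
P(M+2) = 4 × 0.6011^3 × 0.3989^1 = 0.346549
P(M+4) = 6 × 0.6011^2 × 0.3989^2 = 0.344963
P(M+6) = 4 × 0.6011^1 × 0.3989^3 = 0.152616
P(M+8) = 0.3989^4 = 0.025320
The M+2 peak is largest (0.346549); scaling to 100 gives 37.7 : 100.0 : 99.5 : 44.0 : 7.3.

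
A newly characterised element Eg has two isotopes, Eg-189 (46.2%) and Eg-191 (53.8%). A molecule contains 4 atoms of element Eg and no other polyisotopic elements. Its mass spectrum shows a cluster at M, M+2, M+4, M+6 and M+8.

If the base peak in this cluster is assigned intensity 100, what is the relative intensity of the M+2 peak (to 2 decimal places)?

Term probabilities: M 0.0456, M+2 0.2122, M+4 0.3707, M+6 0.2878, M+8 0.0838. Base peak = M+4.
P(M+4) = C(4,2) × 0.462^2 × 0.538^2 = 6 × 0.213444 × 0.289444 = 0.370681 (base)
P(M+2) = C(4,1) × 0.462^3 × 0.538^1 = 4 × 0.09861113 × 0.5380 = 0.212211
Relative intensity = 0.212211 / 0.370681 × 100 = 57.25

57.25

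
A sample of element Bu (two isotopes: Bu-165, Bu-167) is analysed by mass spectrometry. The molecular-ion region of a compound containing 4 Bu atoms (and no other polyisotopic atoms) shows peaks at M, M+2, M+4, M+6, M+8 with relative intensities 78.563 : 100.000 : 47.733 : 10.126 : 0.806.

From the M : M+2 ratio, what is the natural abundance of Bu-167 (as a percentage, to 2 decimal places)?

Let p = fractional abundance of Bu-165. I(M+2)/I(M) = [C(4,1)·p^3·(1−p)] / p^4 = 4·(1−p)/p = 100.000/78.563 = 1.2729
(1−p)/p = 1.2729/4 = 0.3182  ⇒  p = 1/(1 + 0.3182) = 0.7586
Bu-165: 75.86%, Bu-167: 24.14%.

24.14%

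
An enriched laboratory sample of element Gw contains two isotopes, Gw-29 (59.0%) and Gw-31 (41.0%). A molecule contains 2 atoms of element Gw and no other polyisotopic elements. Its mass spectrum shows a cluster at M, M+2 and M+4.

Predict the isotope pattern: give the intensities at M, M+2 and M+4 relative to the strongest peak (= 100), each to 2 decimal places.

71.95 : 100.00 : 34.75

Expanding (0.590 + 0.410)^2:
P(M) = 0.590^2 = 0.348100
P(M+2) = 2 × 0.590^1 × 0.410^1 = 0.483800
P(M+4) = 0.410^2 = 0.168100
The M+2 peak is largest (0.483800); scaling to 100 gives 71.95 : 100.00 : 34.75.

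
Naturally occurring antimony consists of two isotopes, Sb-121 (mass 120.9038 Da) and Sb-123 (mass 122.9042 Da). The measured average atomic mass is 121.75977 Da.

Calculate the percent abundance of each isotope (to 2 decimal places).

Let x be the fractional abundance of Sb-121; then Sb-123 has abundance 1 − x.
120.9038·x + 122.9042·(1 − x) = 121.75977
(120.9038 − 122.9042)·x = 121.75977 − 122.9042
x = -1.14443 / -2.0004 = 0.57210 → 57.21% Sb-121, 42.79% Sb-123.

Sb-121: 57.21%, Sb-123: 42.79%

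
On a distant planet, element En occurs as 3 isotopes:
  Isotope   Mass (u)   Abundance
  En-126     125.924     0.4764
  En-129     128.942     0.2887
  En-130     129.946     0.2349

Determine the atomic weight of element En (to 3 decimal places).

Weight each isotope mass by its fractional abundance: 0.4764 × 125.924 + 0.2887 × 128.942 + 0.2349 × 129.946
= 59.9902 + 37.2256 + 30.5243 = 127.7401 u

127.740 u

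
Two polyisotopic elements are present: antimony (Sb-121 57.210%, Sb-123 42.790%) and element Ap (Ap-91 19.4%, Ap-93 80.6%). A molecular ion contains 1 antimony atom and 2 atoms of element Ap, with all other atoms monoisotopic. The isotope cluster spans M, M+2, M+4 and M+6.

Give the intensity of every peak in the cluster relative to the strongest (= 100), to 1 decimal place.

Antimony pattern (n=1): 0.5721 : 0.4279
Element Ap pattern (n=2): 0.037636 : 0.312728 : 0.649636
Convolve the two distributions (both contribute in 2-u steps):
  M: 0.5721×0.037636 = 0.021532
  M+2: 0.5721×0.312728 + 0.4279×0.037636 = 0.195016
  M+4: 0.5721×0.649636 + 0.4279×0.312728 = 0.505473
  M+6: 0.4279×0.649636 = 0.277979
Scale to base peak (0.505473) = 100: 4.3 : 38.6 : 100.0 : 55.0

4.3 : 38.6 : 100.0 : 55.0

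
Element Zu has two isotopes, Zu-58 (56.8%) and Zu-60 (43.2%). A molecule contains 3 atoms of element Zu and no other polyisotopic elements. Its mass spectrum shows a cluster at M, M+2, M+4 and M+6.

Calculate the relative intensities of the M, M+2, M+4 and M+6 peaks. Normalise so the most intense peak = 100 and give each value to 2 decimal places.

Each Zu atom is independently Zu-58 (p = 0.568) or Zu-60 (q = 0.432); the cluster is the binomial expansion (p + q)^3.
P(M) = 0.568^3 = 0.183250
P(M+2) = 3 × 0.568^2 × 0.432^1 = 0.418121
P(M+4) = 3 × 0.568^1 × 0.432^2 = 0.318007
P(M+6) = 0.432^3 = 0.080622
The M+2 peak is largest (0.418121); scaling to 100 gives 43.83 : 100.00 : 76.06 : 19.28.

43.83 : 100.00 : 76.06 : 19.28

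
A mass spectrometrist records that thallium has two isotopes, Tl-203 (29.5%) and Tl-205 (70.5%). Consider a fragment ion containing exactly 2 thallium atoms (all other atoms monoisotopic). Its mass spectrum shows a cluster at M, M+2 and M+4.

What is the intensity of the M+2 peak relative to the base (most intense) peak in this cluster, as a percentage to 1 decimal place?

(0.295 + 0.705)^2 gives M 0.0870, M+2 0.4160, M+4 0.4970; the largest is M+4.
P(M+4) = C(2,2) × 0.295^0 × 0.705^2 = 1 × 1.0000 × 0.497025 = 0.497025 (base)
P(M+2) = C(2,1) × 0.295^1 × 0.705^1 = 2 × 0.2950 × 0.7050 = 0.415950
Relative intensity = 0.415950 / 0.497025 × 100 = 83.7

83.7%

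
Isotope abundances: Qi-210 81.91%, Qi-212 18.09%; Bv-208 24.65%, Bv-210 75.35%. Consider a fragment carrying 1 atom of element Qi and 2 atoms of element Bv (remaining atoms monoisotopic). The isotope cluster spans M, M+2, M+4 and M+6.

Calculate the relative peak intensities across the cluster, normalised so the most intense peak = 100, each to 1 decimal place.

9.4 : 59.2 : 100.0 : 19.3

Element Qi pattern (n=1): 0.8191 : 0.1809
Element Bv pattern (n=2): 0.06076225 : 0.3714755 : 0.56776225
Convolve the two distributions (both contribute in 2-u steps):
  M: 0.8191×0.06076225 = 0.049770
  M+2: 0.8191×0.3714755 + 0.1809×0.06076225 = 0.315267
  M+4: 0.8191×0.56776225 + 0.1809×0.3714755 = 0.532254
  M+6: 0.1809×0.56776225 = 0.102708
Scale to base peak (0.532254) = 100: 9.4 : 59.2 : 100.0 : 19.3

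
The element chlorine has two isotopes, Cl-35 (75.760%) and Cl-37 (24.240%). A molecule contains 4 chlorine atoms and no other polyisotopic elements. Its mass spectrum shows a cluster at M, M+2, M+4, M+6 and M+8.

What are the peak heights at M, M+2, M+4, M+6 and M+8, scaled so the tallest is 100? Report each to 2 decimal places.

78.14 : 100.00 : 47.99 : 10.24 : 0.82

Expanding (0.75760 + 0.24240)^4:
P(M) = 0.75760^4 = 0.329428
P(M+2) = 4 × 0.75760^3 × 0.24240^1 = 0.421612
P(M+4) = 6 × 0.75760^2 × 0.24240^2 = 0.202347
P(M+6) = 4 × 0.75760^1 × 0.24240^3 = 0.043162
P(M+8) = 0.24240^4 = 0.003452
The M+2 peak is largest (0.421612); scaling to 100 gives 78.14 : 100.00 : 47.99 : 10.24 : 0.82.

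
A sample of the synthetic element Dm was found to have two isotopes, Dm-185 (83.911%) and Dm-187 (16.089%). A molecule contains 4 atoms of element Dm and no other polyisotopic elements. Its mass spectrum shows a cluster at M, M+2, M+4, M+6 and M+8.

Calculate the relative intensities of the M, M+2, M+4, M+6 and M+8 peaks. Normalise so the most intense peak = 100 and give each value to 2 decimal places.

100.00 : 76.70 : 22.06 : 2.82 : 0.14

Each Dm atom is independently Dm-185 (p = 0.83911) or Dm-187 (q = 0.16089); the cluster is the binomial expansion (p + q)^4.
P(M) = 0.83911^4 = 0.495765
P(M+2) = 4 × 0.83911^3 × 0.16089^1 = 0.380229
P(M+4) = 6 × 0.83911^2 × 0.16089^2 = 0.109357
P(M+6) = 4 × 0.83911^1 × 0.16089^3 = 0.013979
P(M+8) = 0.16089^4 = 0.000670
The M peak is largest (0.495765); scaling to 100 gives 100.00 : 76.70 : 22.06 : 2.82 : 0.14.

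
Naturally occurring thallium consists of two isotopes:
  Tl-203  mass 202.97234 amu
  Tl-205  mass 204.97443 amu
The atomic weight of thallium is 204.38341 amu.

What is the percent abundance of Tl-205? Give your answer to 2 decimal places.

Writing the weighted mean with unknown fraction x of Tl-203:
202.97234·x + 204.97443·(1 − x) = 204.38341
(202.97234 − 204.97443)·x = 204.38341 − 204.97443
x = -0.59102 / -2.00209 = 0.29520 → 29.52% Tl-203, 70.48% Tl-205.

70.48%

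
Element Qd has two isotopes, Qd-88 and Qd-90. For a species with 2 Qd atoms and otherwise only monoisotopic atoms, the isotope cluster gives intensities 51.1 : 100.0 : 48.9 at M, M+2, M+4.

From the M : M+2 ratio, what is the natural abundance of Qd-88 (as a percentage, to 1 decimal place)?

Let p = fractional abundance of Qd-88. I(M+2)/I(M) = [C(2,1)·p^1·(1−p)] / p^2 = 2·(1−p)/p = 100.0/51.1 = 1.9569
(1−p)/p = 1.9569/2 = 0.9785  ⇒  p = 1/(1 + 0.9785) = 0.5054
Qd-88: 50.5%, Qd-90: 49.5%.

50.5%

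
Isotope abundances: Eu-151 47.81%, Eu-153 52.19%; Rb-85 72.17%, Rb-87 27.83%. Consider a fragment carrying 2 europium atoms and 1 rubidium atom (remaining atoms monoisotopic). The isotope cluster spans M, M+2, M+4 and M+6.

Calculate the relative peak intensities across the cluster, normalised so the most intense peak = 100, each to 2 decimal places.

Europium pattern (n=2): 0.22857961 : 0.49904078 : 0.27237961
Rubidium pattern (n=1): 0.7217 : 0.2783
Convolve the two distributions (both contribute in 2-u steps):
  M: 0.22857961×0.7217 = 0.164966
  M+2: 0.22857961×0.2783 + 0.49904078×0.7217 = 0.423771
  M+4: 0.49904078×0.2783 + 0.27237961×0.7217 = 0.335459
  M+6: 0.27237961×0.2783 = 0.075803
Scale to base peak (0.423771) = 100: 38.93 : 100.00 : 79.16 : 17.89

38.93 : 100.00 : 79.16 : 17.89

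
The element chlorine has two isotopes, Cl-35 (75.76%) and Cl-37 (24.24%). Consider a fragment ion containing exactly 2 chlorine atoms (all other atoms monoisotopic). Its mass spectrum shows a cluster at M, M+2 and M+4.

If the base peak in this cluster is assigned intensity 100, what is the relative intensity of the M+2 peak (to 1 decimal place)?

(0.7576 + 0.2424)^2 gives M 0.5740, M+2 0.3673, M+4 0.0588; the largest is M.
P(M) = C(2,0) × 0.7576^2 × 0.2424^0 = 1 × 0.57395776 × 1.0000 = 0.573958 (base)
P(M+2) = C(2,1) × 0.7576^1 × 0.2424^1 = 2 × 0.7576 × 0.2424 = 0.367284
Relative intensity = 0.367284 / 0.573958 × 100 = 64.0

64.0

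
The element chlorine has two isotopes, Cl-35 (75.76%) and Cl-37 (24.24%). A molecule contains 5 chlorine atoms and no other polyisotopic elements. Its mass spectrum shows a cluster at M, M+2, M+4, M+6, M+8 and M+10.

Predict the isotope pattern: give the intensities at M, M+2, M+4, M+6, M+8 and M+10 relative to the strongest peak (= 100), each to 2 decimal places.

Each Cl atom is independently Cl-35 (p = 0.7576) or Cl-37 (q = 0.2424); the cluster is the binomial expansion (p + q)^5.
P(M) = 0.7576^5 = 0.249574
P(M+2) = 5 × 0.7576^4 × 0.2424^1 = 0.399266
P(M+4) = 10 × 0.7576^3 × 0.2424^2 = 0.255497
P(M+6) = 10 × 0.7576^2 × 0.2424^3 = 0.081748
P(M+8) = 5 × 0.7576^1 × 0.2424^4 = 0.013078
P(M+10) = 0.2424^5 = 0.000837
The M+2 peak is largest (0.399266); scaling to 100 gives 62.51 : 100.00 : 63.99 : 20.47 : 3.28 : 0.21.

62.51 : 100.00 : 63.99 : 20.47 : 3.28 : 0.21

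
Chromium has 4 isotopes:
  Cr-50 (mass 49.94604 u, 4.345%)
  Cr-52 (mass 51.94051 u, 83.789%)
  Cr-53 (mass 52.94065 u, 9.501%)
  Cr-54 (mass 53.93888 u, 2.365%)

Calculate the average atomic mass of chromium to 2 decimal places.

52.00 u

Weight each isotope mass by its fractional abundance: 0.04345 × 49.94604 + 0.83789 × 51.94051 + 0.09501 × 52.94065 + 0.02365 × 53.93888
= 2.170155 + 43.520434 + 5.029891 + 1.275655 = 51.996135 u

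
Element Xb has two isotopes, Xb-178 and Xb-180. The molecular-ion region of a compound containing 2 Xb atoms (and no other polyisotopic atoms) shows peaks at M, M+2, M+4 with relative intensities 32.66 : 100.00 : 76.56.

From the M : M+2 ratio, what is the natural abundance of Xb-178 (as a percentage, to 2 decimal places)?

Let p = fractional abundance of Xb-178. I(M+2)/I(M) = [C(2,1)·p^1·(1−p)] / p^2 = 2·(1−p)/p = 100.00/32.66 = 3.0618
(1−p)/p = 3.0618/2 = 1.5309  ⇒  p = 1/(1 + 1.5309) = 0.3951
Xb-178: 39.51%, Xb-180: 60.49%.

39.51%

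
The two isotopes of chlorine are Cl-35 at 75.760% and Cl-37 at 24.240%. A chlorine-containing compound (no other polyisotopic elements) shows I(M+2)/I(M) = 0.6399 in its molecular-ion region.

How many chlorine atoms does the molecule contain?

For n independent Cl atoms, I(M+2)/I(M) = n · (abundance Cl-37) / (abundance Cl-35) = n · 0.24240/0.75760.
n = 0.6399 × 0.75760/0.24240 = 2.00 ≈ 2

2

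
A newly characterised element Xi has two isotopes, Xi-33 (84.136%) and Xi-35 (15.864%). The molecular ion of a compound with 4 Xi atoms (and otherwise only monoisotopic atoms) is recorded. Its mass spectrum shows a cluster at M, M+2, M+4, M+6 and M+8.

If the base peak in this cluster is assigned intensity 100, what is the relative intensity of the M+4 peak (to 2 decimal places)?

Binomial terms of (0.84136 + 0.15864)^4: M 0.5011, M+2 0.3779, M+4 0.1069, M+6 0.0134, M+8 0.0006 → M is the base peak.
P(M) = C(4,0) × 0.84136^4 × 0.15864^0 = 1 × 0.50110351 × 1.0000 = 0.501104 (base)
P(M+4) = C(4,2) × 0.84136^2 × 0.15864^2 = 6 × 0.70788665 × 0.02516665 = 0.106891
Relative intensity = 0.106891 / 0.501104 × 100 = 21.33

21.33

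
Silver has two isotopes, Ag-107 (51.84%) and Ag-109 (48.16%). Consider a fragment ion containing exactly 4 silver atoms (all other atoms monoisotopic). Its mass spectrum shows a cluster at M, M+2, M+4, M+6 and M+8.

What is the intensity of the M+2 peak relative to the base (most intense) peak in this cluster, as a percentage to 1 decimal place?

Binomial terms of (0.5184 + 0.4816)^4: M 0.0722, M+2 0.2684, M+4 0.3740, M+6 0.2316, M+8 0.0538 → M+4 is the base peak.
P(M+4) = C(4,2) × 0.5184^2 × 0.4816^2 = 6 × 0.26873856 × 0.23193856 = 0.373985 (base)
P(M+2) = C(4,1) × 0.5184^3 × 0.4816^1 = 4 × 0.13931407 × 0.4816 = 0.268375
Relative intensity = 0.268375 / 0.373985 × 100 = 71.8

71.8%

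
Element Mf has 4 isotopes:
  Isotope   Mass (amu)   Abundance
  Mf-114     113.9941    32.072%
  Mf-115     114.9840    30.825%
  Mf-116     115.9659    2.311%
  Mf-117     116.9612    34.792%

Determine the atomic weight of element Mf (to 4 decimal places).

115.3771 amu

Weight each isotope mass by its fractional abundance: 0.32072 × 113.9941 + 0.30825 × 114.9840 + 0.02311 × 115.9659 + 0.34792 × 116.9612
= 36.56019 + 35.44382 + 2.67997 + 40.69314 = 115.37712 amu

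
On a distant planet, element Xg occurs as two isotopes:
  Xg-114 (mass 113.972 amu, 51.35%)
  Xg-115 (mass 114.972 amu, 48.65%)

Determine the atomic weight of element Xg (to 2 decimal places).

114.46 amu

Ar = Σ fᵢ·mᵢ = 0.5135 × 113.972 + 0.4865 × 114.972
= 58.5246 + 55.9339 = 114.4585 amu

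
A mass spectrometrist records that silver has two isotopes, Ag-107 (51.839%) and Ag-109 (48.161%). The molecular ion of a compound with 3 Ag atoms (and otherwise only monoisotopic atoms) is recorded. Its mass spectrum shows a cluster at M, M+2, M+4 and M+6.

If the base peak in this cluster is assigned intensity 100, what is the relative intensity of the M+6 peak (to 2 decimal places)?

(0.51839 + 0.48161)^3 gives M 0.1393, M+2 0.3883, M+4 0.3607, M+6 0.1117; the largest is M+2.
P(M+2) = C(3,1) × 0.51839^2 × 0.48161^1 = 3 × 0.26872819 × 0.48161 = 0.388267 (base)
P(M+6) = C(3,3) × 0.51839^0 × 0.48161^3 = 1 × 1.0000 × 0.11170857 = 0.111709
Relative intensity = 0.111709 / 0.388267 × 100 = 28.77

28.77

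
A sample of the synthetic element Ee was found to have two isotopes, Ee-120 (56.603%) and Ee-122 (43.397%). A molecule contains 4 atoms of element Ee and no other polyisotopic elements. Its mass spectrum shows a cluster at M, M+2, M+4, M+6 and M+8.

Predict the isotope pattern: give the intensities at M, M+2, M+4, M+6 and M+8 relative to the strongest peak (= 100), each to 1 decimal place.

28.4 : 87.0 : 100.0 : 51.1 : 9.8

Expanding (0.56603 + 0.43397)^4:
P(M) = 0.56603^4 = 0.102650
P(M+2) = 4 × 0.56603^3 × 0.43397^1 = 0.314802
P(M+4) = 6 × 0.56603^2 × 0.43397^2 = 0.362034
P(M+6) = 4 × 0.56603^1 × 0.43397^3 = 0.185046
P(M+8) = 0.43397^4 = 0.035468
The M+4 peak is largest (0.362034); scaling to 100 gives 28.4 : 87.0 : 100.0 : 51.1 : 9.8.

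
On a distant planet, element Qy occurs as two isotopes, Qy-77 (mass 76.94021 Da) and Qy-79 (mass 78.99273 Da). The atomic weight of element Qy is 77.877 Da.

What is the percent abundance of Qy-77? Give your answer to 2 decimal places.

Let x be the fractional abundance of Qy-77; then Qy-79 has abundance 1 − x.
76.94021·x + 78.99273·(1 − x) = 77.877
(76.94021 − 78.99273)·x = 77.877 − 78.99273
x = -1.11573 / -2.05252 = 0.54359 → 54.36% Qy-77, 45.64% Qy-79.

54.36%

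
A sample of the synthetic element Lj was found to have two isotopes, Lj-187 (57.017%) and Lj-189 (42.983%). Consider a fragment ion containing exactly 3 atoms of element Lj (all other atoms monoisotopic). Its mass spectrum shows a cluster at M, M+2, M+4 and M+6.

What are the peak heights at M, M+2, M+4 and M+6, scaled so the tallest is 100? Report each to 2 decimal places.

44.22 : 100.00 : 75.39 : 18.94

Expanding (0.57017 + 0.42983)^3:
P(M) = 0.57017^3 = 0.185359
P(M+2) = 3 × 0.57017^2 × 0.42983^1 = 0.419205
P(M+4) = 3 × 0.57017^1 × 0.42983^2 = 0.316023
P(M+6) = 0.42983^3 = 0.079413
The M+2 peak is largest (0.419205); scaling to 100 gives 44.22 : 100.00 : 75.39 : 18.94.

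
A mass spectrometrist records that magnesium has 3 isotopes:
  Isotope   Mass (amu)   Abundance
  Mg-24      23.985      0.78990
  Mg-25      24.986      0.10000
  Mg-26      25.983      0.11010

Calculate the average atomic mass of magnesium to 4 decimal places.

The abundance-weighted mean is 0.78990 × 23.985 + 0.10000 × 24.986 + 0.11010 × 25.983
= 18.94575 + 2.49860 + 2.86073 = 24.30508 amu

24.3051 amu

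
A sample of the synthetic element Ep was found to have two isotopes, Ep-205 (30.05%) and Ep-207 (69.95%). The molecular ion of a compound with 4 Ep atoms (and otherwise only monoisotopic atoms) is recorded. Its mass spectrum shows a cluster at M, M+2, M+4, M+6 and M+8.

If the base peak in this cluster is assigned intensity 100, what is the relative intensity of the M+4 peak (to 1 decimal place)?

Term probabilities: M 0.0082, M+2 0.0759, M+4 0.2651, M+6 0.4114, M+8 0.2394. Base peak = M+6.
P(M+6) = C(4,3) × 0.3005^1 × 0.6995^3 = 4 × 0.3005 × 0.34226552 = 0.411403 (base)
P(M+4) = C(4,2) × 0.3005^2 × 0.6995^2 = 6 × 0.09030025 × 0.48930025 = 0.265104
Relative intensity = 0.265104 / 0.411403 × 100 = 64.4

64.4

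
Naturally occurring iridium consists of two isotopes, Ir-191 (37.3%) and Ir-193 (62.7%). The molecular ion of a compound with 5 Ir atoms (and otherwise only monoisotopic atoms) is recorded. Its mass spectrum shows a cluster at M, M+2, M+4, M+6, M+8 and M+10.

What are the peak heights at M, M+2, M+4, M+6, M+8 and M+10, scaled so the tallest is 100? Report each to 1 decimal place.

Each Ir atom is independently Ir-191 (p = 0.373) or Ir-193 (q = 0.627); the cluster is the binomial expansion (p + q)^5.
P(M) = 0.373^5 = 0.007220
P(M+2) = 5 × 0.373^4 × 0.627^1 = 0.060684
P(M+4) = 10 × 0.373^3 × 0.627^2 = 0.204015
P(M+6) = 10 × 0.373^2 × 0.627^3 = 0.342942
P(M+8) = 5 × 0.373^1 × 0.627^4 = 0.288237
P(M+10) = 0.627^5 = 0.096903
The M+6 peak is largest (0.342942); scaling to 100 gives 2.1 : 17.7 : 59.5 : 100.0 : 84.0 : 28.3.

2.1 : 17.7 : 59.5 : 100.0 : 84.0 : 28.3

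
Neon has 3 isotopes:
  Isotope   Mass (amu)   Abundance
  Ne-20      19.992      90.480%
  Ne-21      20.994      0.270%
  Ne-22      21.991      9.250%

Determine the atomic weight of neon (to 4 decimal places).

20.1796 amu

The abundance-weighted mean is 0.90480 × 19.992 + 0.00270 × 20.994 + 0.09250 × 21.991
= 18.08876 + 0.05668 + 2.03417 = 20.17961 amu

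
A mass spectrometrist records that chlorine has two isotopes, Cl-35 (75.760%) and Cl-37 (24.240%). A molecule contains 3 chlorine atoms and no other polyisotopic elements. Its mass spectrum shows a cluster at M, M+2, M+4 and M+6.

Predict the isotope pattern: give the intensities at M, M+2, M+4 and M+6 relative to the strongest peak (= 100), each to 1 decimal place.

100.0 : 96.0 : 30.7 : 3.3

Each Cl atom is independently Cl-35 (p = 0.75760) or Cl-37 (q = 0.24240); the cluster is the binomial expansion (p + q)^3.
P(M) = 0.75760^3 = 0.434830
P(M+2) = 3 × 0.75760^2 × 0.24240^1 = 0.417382
P(M+4) = 3 × 0.75760^1 × 0.24240^2 = 0.133545
P(M+6) = 0.24240^3 = 0.014243
The M peak is largest (0.434830); scaling to 100 gives 100.0 : 96.0 : 30.7 : 3.3.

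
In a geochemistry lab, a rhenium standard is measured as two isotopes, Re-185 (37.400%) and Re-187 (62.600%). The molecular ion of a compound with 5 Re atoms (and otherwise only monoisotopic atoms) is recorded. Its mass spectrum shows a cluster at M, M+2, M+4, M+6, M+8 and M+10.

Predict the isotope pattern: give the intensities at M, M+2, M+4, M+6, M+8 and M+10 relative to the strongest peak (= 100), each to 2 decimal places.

2.13 : 17.85 : 59.74 : 100.00 : 83.69 : 28.02

Each Re atom is independently Re-185 (p = 0.37400) or Re-187 (q = 0.62600); the cluster is the binomial expansion (p + q)^5.
P(M) = 0.37400^5 = 0.007317
P(M+2) = 5 × 0.37400^4 × 0.62600^1 = 0.061239
P(M+4) = 10 × 0.37400^3 × 0.62600^2 = 0.205005
P(M+6) = 10 × 0.37400^2 × 0.62600^3 = 0.343136
P(M+8) = 5 × 0.37400^1 × 0.62600^4 = 0.287170
P(M+10) = 0.62600^5 = 0.096133
The M+6 peak is largest (0.343136); scaling to 100 gives 2.13 : 17.85 : 59.74 : 100.00 : 83.69 : 28.02.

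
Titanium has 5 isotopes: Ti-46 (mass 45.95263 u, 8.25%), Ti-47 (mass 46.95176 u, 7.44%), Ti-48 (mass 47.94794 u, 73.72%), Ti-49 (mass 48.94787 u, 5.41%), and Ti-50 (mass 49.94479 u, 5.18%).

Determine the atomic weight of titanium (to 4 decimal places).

Average mass = Σ (abundance × isotope mass) = 0.0825 × 45.95263 + 0.0744 × 46.95176 + 0.7372 × 47.94794 + 0.0541 × 48.94787 + 0.0518 × 49.94479
= 3.791092 + 3.493211 + 35.347221 + 2.648080 + 2.587140 = 47.866744 u

47.8667 u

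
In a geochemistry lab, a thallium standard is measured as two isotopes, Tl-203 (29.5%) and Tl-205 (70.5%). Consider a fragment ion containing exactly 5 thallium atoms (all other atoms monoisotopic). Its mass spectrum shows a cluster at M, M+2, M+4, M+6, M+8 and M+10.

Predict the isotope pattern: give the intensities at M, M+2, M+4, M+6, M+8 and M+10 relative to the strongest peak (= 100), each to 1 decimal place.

0.6 : 7.3 : 35.0 : 83.7 : 100.0 : 47.8

Each Tl atom is independently Tl-203 (p = 0.295) or Tl-205 (q = 0.705); the cluster is the binomial expansion (p + q)^5.
P(M) = 0.295^5 = 0.002234
P(M+2) = 5 × 0.295^4 × 0.705^1 = 0.026696
P(M+4) = 10 × 0.295^3 × 0.705^2 = 0.127598
P(M+6) = 10 × 0.295^2 × 0.705^3 = 0.304938
P(M+8) = 5 × 0.295^1 × 0.705^4 = 0.364375
P(M+10) = 0.705^5 = 0.174159
The M+8 peak is largest (0.364375); scaling to 100 gives 0.6 : 7.3 : 35.0 : 83.7 : 100.0 : 47.8.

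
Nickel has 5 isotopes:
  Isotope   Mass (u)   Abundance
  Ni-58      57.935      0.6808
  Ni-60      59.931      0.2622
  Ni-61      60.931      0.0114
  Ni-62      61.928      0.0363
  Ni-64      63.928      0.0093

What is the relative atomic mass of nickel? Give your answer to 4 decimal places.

Weight each isotope mass by its fractional abundance: 0.6808 × 57.935 + 0.2622 × 59.931 + 0.0114 × 60.931 + 0.0363 × 61.928 + 0.0093 × 63.928
= 39.44215 + 15.71391 + 0.69461 + 2.24799 + 0.59453 = 58.69319 u

58.6932 u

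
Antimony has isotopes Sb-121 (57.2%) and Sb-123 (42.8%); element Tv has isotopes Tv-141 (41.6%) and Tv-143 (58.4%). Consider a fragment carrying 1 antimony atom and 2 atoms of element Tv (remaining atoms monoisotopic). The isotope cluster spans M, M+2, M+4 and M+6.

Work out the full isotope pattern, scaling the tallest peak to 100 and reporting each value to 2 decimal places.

Antimony pattern (n=1): 0.5720 : 0.4280
Element Tv pattern (n=2): 0.173056 : 0.485888 : 0.341056
Convolve the two distributions (both contribute in 2-u steps):
  M: 0.5720×0.173056 = 0.098988
  M+2: 0.5720×0.485888 + 0.4280×0.173056 = 0.351996
  M+4: 0.5720×0.341056 + 0.4280×0.485888 = 0.403044
  M+6: 0.4280×0.341056 = 0.145972
Scale to base peak (0.403044) = 100: 24.56 : 87.33 : 100.00 : 36.22

24.56 : 87.33 : 100.00 : 36.22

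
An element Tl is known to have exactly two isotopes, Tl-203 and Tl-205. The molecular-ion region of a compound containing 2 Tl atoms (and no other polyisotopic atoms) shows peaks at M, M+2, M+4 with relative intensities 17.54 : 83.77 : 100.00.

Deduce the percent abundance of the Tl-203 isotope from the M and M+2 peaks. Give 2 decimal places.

29.52%

If p is the fraction of Tl that is Tl-203, then I(M+2)/I(M) = [C(2,1)·p^1·(1−p)] / p^2 = 2·(1−p)/p = 83.77/17.54 = 4.7759
(1−p)/p = 4.7759/2 = 2.3880  ⇒  p = 1/(1 + 2.3880) = 0.2952
Tl-203: 29.52%, Tl-205: 70.48%.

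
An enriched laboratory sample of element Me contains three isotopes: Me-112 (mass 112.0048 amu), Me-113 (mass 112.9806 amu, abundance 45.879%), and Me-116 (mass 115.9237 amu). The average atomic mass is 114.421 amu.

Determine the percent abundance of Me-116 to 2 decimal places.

50.23%

The remaining 54.121% is split between Me-112 (fraction x) and Me-116 (fraction 0.54121 − x).
Substituting: 112.0048x + 115.9237(0.54121 − x) = 62.586630526
(112.0048 − 115.9237)x = -0.152435151  ⇒  x = 0.03890, y = 0.50231
Me-112: 3.89%, Me-116: 50.23%.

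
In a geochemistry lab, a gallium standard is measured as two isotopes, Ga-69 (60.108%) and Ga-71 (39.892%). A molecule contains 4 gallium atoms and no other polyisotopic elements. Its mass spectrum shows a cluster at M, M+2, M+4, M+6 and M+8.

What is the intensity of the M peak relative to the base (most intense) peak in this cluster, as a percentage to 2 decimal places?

(0.60108 + 0.39892)^4 gives M 0.1305, M+2 0.3465, M+4 0.3450, M+6 0.1526, M+8 0.0253; the largest is M+2.
P(M+2) = C(4,1) × 0.60108^3 × 0.39892^1 = 4 × 0.2171685 × 0.39892 = 0.346531 (base)
P(M) = C(4,0) × 0.60108^4 × 0.39892^0 = 1 × 0.13053564 × 1.0000 = 0.130536
Relative intensity = 0.130536 / 0.346531 × 100 = 37.67

37.67%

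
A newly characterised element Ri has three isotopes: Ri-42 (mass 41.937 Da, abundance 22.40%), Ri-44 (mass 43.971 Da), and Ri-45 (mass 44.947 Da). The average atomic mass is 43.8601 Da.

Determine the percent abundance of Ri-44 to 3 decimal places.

42.281%

The remaining 77.60% is split between Ri-44 (fraction x) and Ri-45 (fraction 0.7760 − x).
Substituting: 43.971x + 44.947(0.7760 − x) = 34.466212
(43.971 − 44.947)x = -0.41266  ⇒  x = 0.42281, y = 0.35319
Ri-44: 42.281%, Ri-45: 35.319%.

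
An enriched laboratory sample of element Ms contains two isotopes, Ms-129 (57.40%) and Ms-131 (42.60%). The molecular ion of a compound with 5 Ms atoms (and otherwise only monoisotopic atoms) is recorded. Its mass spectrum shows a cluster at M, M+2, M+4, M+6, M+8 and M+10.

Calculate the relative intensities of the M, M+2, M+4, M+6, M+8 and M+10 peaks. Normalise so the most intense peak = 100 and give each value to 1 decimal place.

Expanding (0.5740 + 0.4260)^5:
P(M) = 0.5740^5 = 0.062310
P(M+2) = 5 × 0.5740^4 × 0.4260^1 = 0.231221
P(M+4) = 10 × 0.5740^3 × 0.4260^2 = 0.343206
P(M+6) = 10 × 0.5740^2 × 0.4260^3 = 0.254714
P(M+8) = 5 × 0.5740^1 × 0.4260^4 = 0.094519
P(M+10) = 0.4260^5 = 0.014030
The M+4 peak is largest (0.343206); scaling to 100 gives 18.2 : 67.4 : 100.0 : 74.2 : 27.5 : 4.1.

18.2 : 67.4 : 100.0 : 74.2 : 27.5 : 4.1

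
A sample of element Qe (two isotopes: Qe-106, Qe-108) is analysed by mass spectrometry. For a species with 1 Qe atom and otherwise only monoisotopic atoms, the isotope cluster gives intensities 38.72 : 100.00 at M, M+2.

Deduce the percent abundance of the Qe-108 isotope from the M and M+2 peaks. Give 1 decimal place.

Write p for the Qe-106 fraction. I(M+2)/I(M) = [C(1,1)·p^0·(1−p)] / p^1 = 1·(1−p)/p = 100.00/38.72 = 2.5826
(1−p)/p = 2.5826/1 = 2.5826  ⇒  p = 1/(1 + 2.5826) = 0.2791
Qe-106: 27.9%, Qe-108: 72.1%.

72.1%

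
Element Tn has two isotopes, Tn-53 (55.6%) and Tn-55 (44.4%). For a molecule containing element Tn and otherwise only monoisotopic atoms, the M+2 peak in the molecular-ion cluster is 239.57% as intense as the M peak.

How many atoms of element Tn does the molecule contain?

3

For n independent Tn atoms, I(M+2)/I(M) = n · (abundance Tn-55) / (abundance Tn-53) = n · 0.444/0.556.
n = 2.3957 × 0.556/0.444 = 3.00 ≈ 3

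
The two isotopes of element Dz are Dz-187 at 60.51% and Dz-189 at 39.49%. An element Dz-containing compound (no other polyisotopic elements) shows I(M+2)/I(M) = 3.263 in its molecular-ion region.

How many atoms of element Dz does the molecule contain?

The M+2/M ratio from n Dz atoms is n · q/p = n · 0.3949/0.6051.
n = 3.263 × 0.6051/0.3949 = 5.00 ≈ 5

5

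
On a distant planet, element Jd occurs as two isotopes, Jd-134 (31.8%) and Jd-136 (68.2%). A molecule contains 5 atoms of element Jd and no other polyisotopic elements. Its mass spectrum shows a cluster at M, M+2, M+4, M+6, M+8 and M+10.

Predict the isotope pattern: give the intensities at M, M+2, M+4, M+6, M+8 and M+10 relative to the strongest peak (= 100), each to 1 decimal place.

The 5 Jd atoms are independent, so intensities follow the terms of (0.318 + 0.682)^5.
P(M) = 0.318^5 = 0.003252
P(M+2) = 5 × 0.318^4 × 0.682^1 = 0.034871
P(M+4) = 10 × 0.318^3 × 0.682^2 = 0.149572
P(M+6) = 10 × 0.318^2 × 0.682^3 = 0.320780
P(M+8) = 5 × 0.318^1 × 0.682^4 = 0.343981
P(M+10) = 0.682^5 = 0.147544
The M+8 peak is largest (0.343981); scaling to 100 gives 0.9 : 10.1 : 43.5 : 93.3 : 100.0 : 42.9.

0.9 : 10.1 : 43.5 : 93.3 : 100.0 : 42.9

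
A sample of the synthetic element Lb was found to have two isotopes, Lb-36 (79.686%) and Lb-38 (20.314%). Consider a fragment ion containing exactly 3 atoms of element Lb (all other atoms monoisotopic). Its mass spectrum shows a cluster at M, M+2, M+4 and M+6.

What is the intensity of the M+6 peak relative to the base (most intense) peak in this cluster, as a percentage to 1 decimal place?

Term probabilities: M 0.5060, M+2 0.3870, M+4 0.0986, M+6 0.0084. Base peak = M.
P(M) = C(3,0) × 0.79686^3 × 0.20314^0 = 1 × 0.50599483 × 1.0000 = 0.505995 (base)
P(M+6) = C(3,3) × 0.79686^0 × 0.20314^3 = 1 × 1.0000 × 0.00838275 = 0.008383
Relative intensity = 0.008383 / 0.505995 × 100 = 1.7

1.7%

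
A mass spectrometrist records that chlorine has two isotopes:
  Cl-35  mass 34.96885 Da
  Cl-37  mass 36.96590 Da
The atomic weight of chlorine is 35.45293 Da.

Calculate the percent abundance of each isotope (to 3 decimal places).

With x = fraction of Cl-35 (so Cl-37 is 1 − x):
34.96885·x + 36.96590·(1 − x) = 35.45293
(34.96885 − 36.96590)·x = 35.45293 − 36.96590
x = -1.51297 / -1.99705 = 0.75760 → 75.760% Cl-35, 24.240% Cl-37.

Cl-35: 75.760%, Cl-37: 24.240%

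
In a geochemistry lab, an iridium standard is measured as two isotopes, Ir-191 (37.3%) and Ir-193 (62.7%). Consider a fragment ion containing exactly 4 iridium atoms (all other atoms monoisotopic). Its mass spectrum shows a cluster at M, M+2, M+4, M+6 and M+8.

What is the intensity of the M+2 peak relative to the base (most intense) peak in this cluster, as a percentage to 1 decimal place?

Binomial terms of (0.373 + 0.627)^4: M 0.0194, M+2 0.1302, M+4 0.3282, M+6 0.3678, M+8 0.1546 → M+6 is the base peak.
P(M+6) = C(4,3) × 0.373^1 × 0.627^3 = 4 × 0.3730 × 0.24649188 = 0.367766 (base)
P(M+2) = C(4,1) × 0.373^3 × 0.627^1 = 4 × 0.05189512 × 0.6270 = 0.130153
Relative intensity = 0.130153 / 0.367766 × 100 = 35.4

35.4%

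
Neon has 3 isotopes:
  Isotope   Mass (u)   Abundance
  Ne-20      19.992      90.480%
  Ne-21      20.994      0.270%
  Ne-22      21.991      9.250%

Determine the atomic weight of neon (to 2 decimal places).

Average mass = Σ (abundance × isotope mass) = 0.90480 × 19.992 + 0.00270 × 20.994 + 0.09250 × 21.991
= 18.0888 + 0.0567 + 2.0342 = 20.1797 u

20.18 u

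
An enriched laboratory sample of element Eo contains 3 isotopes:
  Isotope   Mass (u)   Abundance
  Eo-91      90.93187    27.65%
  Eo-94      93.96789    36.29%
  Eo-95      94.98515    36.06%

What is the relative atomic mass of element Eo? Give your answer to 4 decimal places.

Weight each isotope mass by its fractional abundance: 0.2765 × 90.93187 + 0.3629 × 93.96789 + 0.3606 × 94.98515
= 25.142662 + 34.100947 + 34.251645 = 93.495254 u

93.4953 u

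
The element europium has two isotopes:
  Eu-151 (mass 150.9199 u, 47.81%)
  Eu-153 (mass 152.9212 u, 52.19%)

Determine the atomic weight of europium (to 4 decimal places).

151.9644 u

Average mass = Σ (abundance × isotope mass) = 0.4781 × 150.9199 + 0.5219 × 152.9212
= 72.15480 + 79.80957 = 151.96437 u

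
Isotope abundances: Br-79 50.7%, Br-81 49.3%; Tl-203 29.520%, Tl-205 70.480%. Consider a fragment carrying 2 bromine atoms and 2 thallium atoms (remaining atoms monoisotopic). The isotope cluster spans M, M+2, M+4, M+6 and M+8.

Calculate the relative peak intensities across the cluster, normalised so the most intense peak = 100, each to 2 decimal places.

Bromine pattern (n=2): 0.257049 : 0.499902 : 0.243049
Thallium pattern (n=2): 0.08714304 : 0.41611392 : 0.49674304
Convolve the two distributions (both contribute in 2-u steps):
  M: 0.257049×0.08714304 = 0.022400
  M+2: 0.257049×0.41611392 + 0.499902×0.08714304 = 0.150525
  M+4: 0.257049×0.49674304 + 0.499902×0.41611392 + 0.243049×0.08714304 = 0.356884
  M+6: 0.499902×0.49674304 + 0.243049×0.41611392 = 0.349459
  M+8: 0.243049×0.49674304 = 0.120733
Scale to base peak (0.356884) = 100: 6.28 : 42.18 : 100.00 : 97.92 : 33.83

6.28 : 42.18 : 100.00 : 97.92 : 33.83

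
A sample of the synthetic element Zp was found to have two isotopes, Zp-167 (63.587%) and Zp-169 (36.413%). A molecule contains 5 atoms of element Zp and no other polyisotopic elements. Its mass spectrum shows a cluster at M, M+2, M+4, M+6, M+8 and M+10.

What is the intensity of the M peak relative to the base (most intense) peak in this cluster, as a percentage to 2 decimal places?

30.49%

Term probabilities: M 0.1040, M+2 0.2976, M+4 0.3409, M+6 0.1952, M+8 0.0559, M+10 0.0064. Base peak = M+4.
P(M+4) = C(5,2) × 0.63587^3 × 0.36413^2 = 10 × 0.25710173 × 0.13259066 = 0.340893 (base)
P(M) = C(5,0) × 0.63587^5 × 0.36413^0 = 1 × 0.10395411 × 1.0000 = 0.103954
Relative intensity = 0.103954 / 0.340893 × 100 = 30.49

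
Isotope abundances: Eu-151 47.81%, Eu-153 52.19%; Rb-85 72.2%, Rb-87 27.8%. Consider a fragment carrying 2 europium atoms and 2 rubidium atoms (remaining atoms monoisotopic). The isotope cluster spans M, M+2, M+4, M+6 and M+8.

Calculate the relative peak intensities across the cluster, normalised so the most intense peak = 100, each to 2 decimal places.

33.10 : 97.75 : 100.00 : 41.09 : 5.85

Europium pattern (n=2): 0.22857961 : 0.49904078 : 0.27237961
Rubidium pattern (n=2): 0.521284 : 0.401432 : 0.077284
Convolve the two distributions (both contribute in 2-u steps):
  M: 0.22857961×0.521284 = 0.119155
  M+2: 0.22857961×0.401432 + 0.49904078×0.521284 = 0.351901
  M+4: 0.22857961×0.077284 + 0.49904078×0.401432 + 0.27237961×0.521284 = 0.359984
  M+6: 0.49904078×0.077284 + 0.27237961×0.401432 = 0.147910
  M+8: 0.27237961×0.077284 = 0.021051
Scale to base peak (0.359984) = 100: 33.10 : 97.75 : 100.00 : 41.09 : 5.85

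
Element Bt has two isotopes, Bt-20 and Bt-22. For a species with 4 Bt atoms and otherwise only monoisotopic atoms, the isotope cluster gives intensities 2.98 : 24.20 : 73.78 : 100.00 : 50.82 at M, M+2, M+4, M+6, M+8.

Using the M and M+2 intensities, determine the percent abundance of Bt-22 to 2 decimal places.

Write p for the Bt-20 fraction. I(M+2)/I(M) = [C(4,1)·p^3·(1−p)] / p^4 = 4·(1−p)/p = 24.20/2.98 = 8.1208
(1−p)/p = 8.1208/4 = 2.0302  ⇒  p = 1/(1 + 2.0302) = 0.3300
Bt-20: 33.00%, Bt-22: 67.00%.

67.00%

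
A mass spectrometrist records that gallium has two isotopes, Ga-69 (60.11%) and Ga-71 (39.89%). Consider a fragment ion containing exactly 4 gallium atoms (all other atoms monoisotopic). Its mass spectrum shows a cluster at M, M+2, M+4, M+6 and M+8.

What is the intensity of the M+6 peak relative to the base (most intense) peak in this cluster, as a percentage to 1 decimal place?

44.0%

(0.6011 + 0.3989)^4 gives M 0.1306, M+2 0.3465, M+4 0.3450, M+6 0.1526, M+8 0.0253; the largest is M+2.
P(M+2) = C(4,1) × 0.6011^3 × 0.3989^1 = 4 × 0.21719018 × 0.3989 = 0.346549 (base)
P(M+6) = C(4,3) × 0.6011^1 × 0.3989^3 = 4 × 0.6011 × 0.06347345 = 0.152616
Relative intensity = 0.152616 / 0.346549 × 100 = 44.0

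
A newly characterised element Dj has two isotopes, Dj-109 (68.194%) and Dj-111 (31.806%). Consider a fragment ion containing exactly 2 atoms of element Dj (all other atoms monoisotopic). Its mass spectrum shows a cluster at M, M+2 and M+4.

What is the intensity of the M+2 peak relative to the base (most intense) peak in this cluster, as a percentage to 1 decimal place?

(0.68194 + 0.31806)^2 gives M 0.4650, M+2 0.4338, M+4 0.1012; the largest is M.
P(M) = C(2,0) × 0.68194^2 × 0.31806^0 = 1 × 0.46504216 × 1.0000 = 0.465042 (base)
P(M+2) = C(2,1) × 0.68194^1 × 0.31806^1 = 2 × 0.68194 × 0.31806 = 0.433796
Relative intensity = 0.433796 / 0.465042 × 100 = 93.3

93.3%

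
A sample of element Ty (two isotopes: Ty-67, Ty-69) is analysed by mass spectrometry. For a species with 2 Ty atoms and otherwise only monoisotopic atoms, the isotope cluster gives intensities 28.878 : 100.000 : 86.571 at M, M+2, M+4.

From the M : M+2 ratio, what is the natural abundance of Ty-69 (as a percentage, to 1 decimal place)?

Write p for the Ty-67 fraction. I(M+2)/I(M) = [C(2,1)·p^1·(1−p)] / p^2 = 2·(1−p)/p = 100.000/28.878 = 3.4628
(1−p)/p = 3.4628/2 = 1.7314  ⇒  p = 1/(1 + 1.7314) = 0.3661
Ty-67: 36.6%, Ty-69: 63.4%.

63.4%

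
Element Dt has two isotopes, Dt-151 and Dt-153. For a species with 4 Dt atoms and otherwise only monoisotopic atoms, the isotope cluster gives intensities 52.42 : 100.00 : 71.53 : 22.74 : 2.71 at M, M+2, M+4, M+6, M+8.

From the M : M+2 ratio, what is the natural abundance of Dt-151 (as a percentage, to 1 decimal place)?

Write p for the Dt-151 fraction. I(M+2)/I(M) = [C(4,1)·p^3·(1−p)] / p^4 = 4·(1−p)/p = 100.00/52.42 = 1.9077
(1−p)/p = 1.9077/4 = 0.4769  ⇒  p = 1/(1 + 0.4769) = 0.6771
Dt-151: 67.7%, Dt-153: 32.3%.

67.7%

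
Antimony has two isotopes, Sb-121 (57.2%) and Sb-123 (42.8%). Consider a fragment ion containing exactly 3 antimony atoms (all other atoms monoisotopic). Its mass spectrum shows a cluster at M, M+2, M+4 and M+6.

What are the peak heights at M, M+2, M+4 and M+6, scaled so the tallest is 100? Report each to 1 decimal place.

The 3 Sb atoms are independent, so intensities follow the terms of (0.572 + 0.428)^3.
P(M) = 0.572^3 = 0.187149
P(M+2) = 3 × 0.572^2 × 0.428^1 = 0.420104
P(M+4) = 3 × 0.572^1 × 0.428^2 = 0.314344
P(M+6) = 0.428^3 = 0.078403
The M+2 peak is largest (0.420104); scaling to 100 gives 44.5 : 100.0 : 74.8 : 18.7.

44.5 : 100.0 : 74.8 : 18.7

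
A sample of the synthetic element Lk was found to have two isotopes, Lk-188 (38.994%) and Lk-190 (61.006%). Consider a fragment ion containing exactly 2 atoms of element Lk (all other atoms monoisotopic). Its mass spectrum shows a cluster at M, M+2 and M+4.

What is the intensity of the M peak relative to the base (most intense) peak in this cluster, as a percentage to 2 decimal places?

Term probabilities: M 0.1521, M+2 0.4758, M+4 0.3722. Base peak = M+2.
P(M+2) = C(2,1) × 0.38994^1 × 0.61006^1 = 2 × 0.38994 × 0.61006 = 0.475774 (base)
P(M) = C(2,0) × 0.38994^2 × 0.61006^0 = 1 × 0.1520532 × 1.0000 = 0.152053
Relative intensity = 0.152053 / 0.475774 × 100 = 31.96

31.96%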